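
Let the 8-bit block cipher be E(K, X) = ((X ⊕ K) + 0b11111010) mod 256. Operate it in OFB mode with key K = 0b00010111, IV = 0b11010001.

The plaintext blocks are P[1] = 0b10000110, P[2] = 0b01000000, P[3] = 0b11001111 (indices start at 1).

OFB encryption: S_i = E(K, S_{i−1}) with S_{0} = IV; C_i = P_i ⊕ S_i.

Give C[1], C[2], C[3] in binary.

C[1] = 0b01000110, C[2] = 0b10010001, C[3] = 0b00001111

C[1]: S = E(K, 0b11010001) = 0b11000000; 0b10000110 ⊕ 0b11000000 = 0b01000110.
C[2]: S = E(K, 0b11000000) = 0b11010001; 0b01000000 ⊕ 0b11010001 = 0b10010001.
C[3]: S = E(K, 0b11010001) = 0b11000000; 0b11001111 ⊕ 0b11000000 = 0b00001111.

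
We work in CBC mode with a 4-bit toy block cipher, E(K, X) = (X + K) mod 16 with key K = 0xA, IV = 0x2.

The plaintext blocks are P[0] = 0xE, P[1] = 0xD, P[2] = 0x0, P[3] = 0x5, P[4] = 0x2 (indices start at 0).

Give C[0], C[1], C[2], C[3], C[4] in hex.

C[0] = 0x6, C[1] = 0x5, C[2] = 0xF, C[3] = 0x4, C[4] = 0x0

CBC encryption: C_i = E(K, P_i ⊕ C_{i−1}), with C_{−1} = IV.
C[0]: P[0] ⊕ 0x2 = 0xC; E(K, 0xC) = 0x6.
C[1]: P[1] ⊕ 0x6 = 0xB; E(K, 0xB) = 0x5.
C[2]: P[2] ⊕ 0x5 = 0x5; E(K, 0x5) = 0xF.
C[3]: P[3] ⊕ 0xF = 0xA; E(K, 0xA) = 0x4.
C[4]: P[4] ⊕ 0x4 = 0x6; E(K, 0x6) = 0x0.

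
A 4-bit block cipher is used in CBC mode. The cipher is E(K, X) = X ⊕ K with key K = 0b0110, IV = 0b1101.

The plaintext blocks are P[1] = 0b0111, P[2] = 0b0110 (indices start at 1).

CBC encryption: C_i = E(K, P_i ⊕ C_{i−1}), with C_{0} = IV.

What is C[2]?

C[2] = 0b1100

C[1]: P[1] ⊕ 0b1101 = 0b1010; E(K, 0b1010) = 0b1100.
C[2]: P[2] ⊕ 0b1100 = 0b1010; E(K, 0b1010) = 0b1100.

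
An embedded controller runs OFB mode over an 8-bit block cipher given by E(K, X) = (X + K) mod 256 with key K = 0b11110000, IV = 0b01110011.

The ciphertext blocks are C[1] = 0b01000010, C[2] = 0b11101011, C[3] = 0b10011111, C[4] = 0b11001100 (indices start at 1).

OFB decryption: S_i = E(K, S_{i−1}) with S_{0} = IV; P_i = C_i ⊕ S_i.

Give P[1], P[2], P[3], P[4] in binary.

P[1]: S = E(K, 0b01110011) = 0b01100011; 0b01000010 ⊕ 0b01100011 = 0b00100001.
P[2]: S = E(K, 0b01100011) = 0b01010011; 0b11101011 ⊕ 0b01010011 = 0b10111000.
P[3]: S = E(K, 0b01010011) = 0b01000011; 0b10011111 ⊕ 0b01000011 = 0b11011100.
P[4]: S = E(K, 0b01000011) = 0b00110011; 0b11001100 ⊕ 0b00110011 = 0b11111111.

P[1] = 0b00100001, P[2] = 0b10111000, P[3] = 0b11011100, P[4] = 0b11111111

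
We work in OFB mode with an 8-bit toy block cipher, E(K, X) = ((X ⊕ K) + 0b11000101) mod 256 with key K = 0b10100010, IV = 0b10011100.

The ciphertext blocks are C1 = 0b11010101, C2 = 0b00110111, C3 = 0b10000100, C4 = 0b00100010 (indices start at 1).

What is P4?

P4 = 0b11010010

OFB decryption: S_i = E(K, S_{i−1}) with S_{0} = IV; P_i = C_i ⊕ S_i.
P1: S = E(K, 0b10011100) = 0b00000011; 0b11010101 ⊕ 0b00000011 = 0b11010110.
P2: S = E(K, 0b00000011) = 0b01100110; 0b00110111 ⊕ 0b01100110 = 0b01010001.
P3: S = E(K, 0b01100110) = 0b10001001; 0b10000100 ⊕ 0b10001001 = 0b00001101.
P4: S = E(K, 0b10001001) = 0b11110000; 0b00100010 ⊕ 0b11110000 = 0b11010010.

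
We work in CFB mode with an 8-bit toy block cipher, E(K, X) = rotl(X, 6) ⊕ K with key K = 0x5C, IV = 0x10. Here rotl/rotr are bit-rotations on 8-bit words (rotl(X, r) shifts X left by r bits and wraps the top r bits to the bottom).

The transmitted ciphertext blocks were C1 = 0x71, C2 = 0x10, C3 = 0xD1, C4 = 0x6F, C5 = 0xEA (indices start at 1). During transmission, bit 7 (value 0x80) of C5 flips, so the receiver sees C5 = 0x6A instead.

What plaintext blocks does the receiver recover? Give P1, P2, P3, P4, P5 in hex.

CFB decryption: P_i = C_i ⊕ E(K, C_{i−1}), with C_{0} = IV.
Only C5 changed, to 0x6A. In CFB, a change in C_i flips the same bit in P_i and garbles P_{i+1}. Decrypting the received ciphertext:
P1: E(K, 0x10) = 0x58; 0x71 ⊕ 0x58 = 0x29.
P2: E(K, 0x71) = 0x00; 0x10 ⊕ 0x00 = 0x10.
P3: E(K, 0x10) = 0x58; 0xD1 ⊕ 0x58 = 0x89.
P4: E(K, 0xD1) = 0x28; 0x6F ⊕ 0x28 = 0x47.
P5: E(K, 0x6F) = 0x87; 0x6A ⊕ 0x87 = 0xED.
Blocks that differ from the original plaintext: P5.

P1 = 0x29, P2 = 0x10, P3 = 0x89, P4 = 0x47, P5 = 0xED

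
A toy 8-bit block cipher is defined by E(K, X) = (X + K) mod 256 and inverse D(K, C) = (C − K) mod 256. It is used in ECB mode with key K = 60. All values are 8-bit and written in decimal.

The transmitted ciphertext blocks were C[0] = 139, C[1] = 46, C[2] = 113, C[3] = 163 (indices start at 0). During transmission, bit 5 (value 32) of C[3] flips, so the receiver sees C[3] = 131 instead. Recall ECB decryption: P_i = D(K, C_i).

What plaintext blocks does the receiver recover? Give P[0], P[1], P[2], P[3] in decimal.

Only C[3] changed, to 131. In ECB, a change in C_i affects only P_i. Decrypting the received ciphertext:
P[0]: D(K, 139) = 79.
P[1]: D(K, 46) = 242.
P[2]: D(K, 113) = 53.
P[3]: D(K, 131) = 71.
Blocks that differ from the original plaintext: P[3].

P[0] = 79, P[1] = 242, P[2] = 53, P[3] = 71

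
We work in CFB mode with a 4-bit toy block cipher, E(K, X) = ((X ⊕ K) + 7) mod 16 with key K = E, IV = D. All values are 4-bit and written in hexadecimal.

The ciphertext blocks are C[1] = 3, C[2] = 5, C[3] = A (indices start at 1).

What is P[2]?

CFB decryption: P_i = C_i ⊕ E(K, C_{i−1}), with C_{0} = IV.
P[2]: E(K, 3) = 4; 5 ⊕ 4 = 1.

P[2] = 1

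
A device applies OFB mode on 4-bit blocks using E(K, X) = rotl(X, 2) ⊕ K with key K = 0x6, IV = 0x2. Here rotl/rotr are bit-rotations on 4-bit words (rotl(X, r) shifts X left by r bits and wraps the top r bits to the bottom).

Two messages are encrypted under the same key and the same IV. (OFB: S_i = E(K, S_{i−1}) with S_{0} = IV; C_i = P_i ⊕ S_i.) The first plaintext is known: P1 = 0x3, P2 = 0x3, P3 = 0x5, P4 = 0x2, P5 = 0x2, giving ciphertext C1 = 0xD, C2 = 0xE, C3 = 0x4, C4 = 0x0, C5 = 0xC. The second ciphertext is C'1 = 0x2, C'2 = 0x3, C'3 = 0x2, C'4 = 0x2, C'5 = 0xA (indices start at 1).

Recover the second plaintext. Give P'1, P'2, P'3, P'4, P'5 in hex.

In OFB with a reused IV, both messages share the same keystream S_i, so C_i ⊕ C'_i = P_i ⊕ P'_i and thus P'_i = P_i ⊕ C_i ⊕ C'_i.
P'1: 0x3 ⊕ 0xD ⊕ 0x2 = 0xC.
P'2: 0x3 ⊕ 0xE ⊕ 0x3 = 0xE.
P'3: 0x5 ⊕ 0x4 ⊕ 0x2 = 0x3.
P'4: 0x2 ⊕ 0x0 ⊕ 0x2 = 0x0.
P'5: 0x2 ⊕ 0xC ⊕ 0xA = 0x4.

P'1 = 0xC, P'2 = 0xE, P'3 = 0x3, P'4 = 0x0, P'5 = 0x4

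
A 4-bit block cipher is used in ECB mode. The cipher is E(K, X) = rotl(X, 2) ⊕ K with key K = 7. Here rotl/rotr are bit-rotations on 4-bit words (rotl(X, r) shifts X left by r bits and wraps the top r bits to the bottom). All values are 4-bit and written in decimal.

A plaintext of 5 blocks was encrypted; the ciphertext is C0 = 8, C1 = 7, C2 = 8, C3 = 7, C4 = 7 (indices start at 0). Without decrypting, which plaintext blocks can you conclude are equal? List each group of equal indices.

ECB encrypts each block independently with the same key, so equal ciphertext blocks imply equal plaintext blocks.
C0 = C2 = 8, so P0 = P2.
C1 = C3 = C4 = 7, so P1 = P3 = P4.

P0 = P2; P1 = P3 = P4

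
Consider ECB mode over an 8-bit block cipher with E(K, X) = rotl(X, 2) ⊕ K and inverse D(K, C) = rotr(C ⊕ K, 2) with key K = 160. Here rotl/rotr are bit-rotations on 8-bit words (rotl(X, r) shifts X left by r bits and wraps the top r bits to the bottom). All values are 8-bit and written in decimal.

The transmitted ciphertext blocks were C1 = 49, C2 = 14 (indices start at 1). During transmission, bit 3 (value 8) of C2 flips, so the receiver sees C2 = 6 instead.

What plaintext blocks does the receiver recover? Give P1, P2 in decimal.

ECB decryption: P_i = D(K, C_i).
Only C2 changed, to 6. In ECB, a change in C_i affects only P_i. Decrypting the received ciphertext:
P1: D(K, 49) = 100.
P2: D(K, 6) = 169.
Blocks that differ from the original plaintext: P2.

P1 = 100, P2 = 169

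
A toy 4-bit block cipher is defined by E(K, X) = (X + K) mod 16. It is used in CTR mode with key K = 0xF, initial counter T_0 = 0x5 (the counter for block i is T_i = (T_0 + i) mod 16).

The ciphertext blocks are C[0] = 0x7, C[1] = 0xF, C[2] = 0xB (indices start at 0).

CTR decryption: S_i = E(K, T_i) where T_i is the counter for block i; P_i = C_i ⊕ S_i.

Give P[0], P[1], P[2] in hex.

P[0] = 0x3, P[1] = 0xA, P[2] = 0xD

P[0]: T = 0x5, S = E(K, T) = 0x4; 0x7 ⊕ 0x4 = 0x3.
P[1]: T = 0x6, S = E(K, T) = 0x5; 0xF ⊕ 0x5 = 0xA.
P[2]: T = 0x7, S = E(K, T) = 0x6; 0xB ⊕ 0x6 = 0xD.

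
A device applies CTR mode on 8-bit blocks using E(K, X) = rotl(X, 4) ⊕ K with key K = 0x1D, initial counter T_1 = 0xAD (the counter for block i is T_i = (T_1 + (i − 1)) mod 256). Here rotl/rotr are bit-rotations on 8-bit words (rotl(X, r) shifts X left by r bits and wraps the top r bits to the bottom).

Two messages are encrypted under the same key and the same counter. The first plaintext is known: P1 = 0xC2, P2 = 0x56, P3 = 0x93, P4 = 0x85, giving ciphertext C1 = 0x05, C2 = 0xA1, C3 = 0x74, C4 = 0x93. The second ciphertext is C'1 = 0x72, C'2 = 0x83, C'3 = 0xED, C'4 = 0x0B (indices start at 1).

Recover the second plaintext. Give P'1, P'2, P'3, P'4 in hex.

P'1 = 0xB5, P'2 = 0x74, P'3 = 0x0A, P'4 = 0x1D

In CTR with a reused counter, both messages share the same keystream S_i, so C_i ⊕ C'_i = P_i ⊕ P'_i and thus P'_i = P_i ⊕ C_i ⊕ C'_i.
P'1: 0xC2 ⊕ 0x05 ⊕ 0x72 = 0xB5.
P'2: 0x56 ⊕ 0xA1 ⊕ 0x83 = 0x74.
P'3: 0x93 ⊕ 0x74 ⊕ 0xED = 0x0A.
P'4: 0x85 ⊕ 0x93 ⊕ 0x0B = 0x1D.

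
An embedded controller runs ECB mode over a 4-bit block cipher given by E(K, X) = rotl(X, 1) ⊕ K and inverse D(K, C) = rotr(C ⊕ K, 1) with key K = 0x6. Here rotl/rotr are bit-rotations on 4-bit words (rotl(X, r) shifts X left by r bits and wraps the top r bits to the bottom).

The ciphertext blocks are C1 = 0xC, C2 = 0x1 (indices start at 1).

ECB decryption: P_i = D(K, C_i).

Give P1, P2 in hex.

P1 = 0x5, P2 = 0xB

P1: D(K, 0xC) = 0x5.
P2: D(K, 0x1) = 0xB.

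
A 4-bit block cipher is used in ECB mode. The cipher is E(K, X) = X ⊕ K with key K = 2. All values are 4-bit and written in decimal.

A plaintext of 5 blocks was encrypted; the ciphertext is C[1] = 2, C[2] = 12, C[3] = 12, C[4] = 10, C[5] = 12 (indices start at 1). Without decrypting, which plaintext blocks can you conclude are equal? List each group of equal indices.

ECB encrypts each block independently with the same key, so equal ciphertext blocks imply equal plaintext blocks.
C[2] = C[3] = C[5] = 12, so P[2] = P[3] = P[5].

P[2] = P[3] = P[5]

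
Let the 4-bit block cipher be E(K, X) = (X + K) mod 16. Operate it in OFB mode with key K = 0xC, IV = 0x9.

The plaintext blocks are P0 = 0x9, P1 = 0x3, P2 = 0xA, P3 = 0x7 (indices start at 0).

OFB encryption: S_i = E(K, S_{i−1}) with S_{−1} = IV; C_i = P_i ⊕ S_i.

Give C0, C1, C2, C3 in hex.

C0 = 0xC, C1 = 0x2, C2 = 0x7, C3 = 0xE

C0: S = E(K, 0x9) = 0x5; 0x9 ⊕ 0x5 = 0xC.
C1: S = E(K, 0x5) = 0x1; 0x3 ⊕ 0x1 = 0x2.
C2: S = E(K, 0x1) = 0xD; 0xA ⊕ 0xD = 0x7.
C3: S = E(K, 0xD) = 0x9; 0x7 ⊕ 0x9 = 0xE.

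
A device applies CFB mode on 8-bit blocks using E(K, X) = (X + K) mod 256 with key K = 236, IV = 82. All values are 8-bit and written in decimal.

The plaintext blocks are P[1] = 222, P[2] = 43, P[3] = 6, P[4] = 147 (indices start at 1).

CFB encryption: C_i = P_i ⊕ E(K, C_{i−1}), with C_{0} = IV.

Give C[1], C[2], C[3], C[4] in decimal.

C[1] = 224, C[2] = 231, C[3] = 213, C[4] = 82

C[1]: E(K, 82) = 62; 222 ⊕ 62 = 224.
C[2]: E(K, 224) = 204; 43 ⊕ 204 = 231.
C[3]: E(K, 231) = 211; 6 ⊕ 211 = 213.
C[4]: E(K, 213) = 193; 147 ⊕ 193 = 82.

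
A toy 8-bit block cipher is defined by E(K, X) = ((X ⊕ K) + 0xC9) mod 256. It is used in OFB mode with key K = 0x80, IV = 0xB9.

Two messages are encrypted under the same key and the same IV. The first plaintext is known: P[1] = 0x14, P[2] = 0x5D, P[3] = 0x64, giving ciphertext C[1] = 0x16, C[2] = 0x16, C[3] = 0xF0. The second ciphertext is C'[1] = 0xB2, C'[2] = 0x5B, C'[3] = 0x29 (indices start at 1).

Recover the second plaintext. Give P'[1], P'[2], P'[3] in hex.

P'[1] = 0xB0, P'[2] = 0x10, P'[3] = 0xBD

In OFB with a reused IV, both messages share the same keystream S_i, so C_i ⊕ C'_i = P_i ⊕ P'_i and thus P'_i = P_i ⊕ C_i ⊕ C'_i.
P'[1]: 0x14 ⊕ 0x16 ⊕ 0xB2 = 0xB0.
P'[2]: 0x5D ⊕ 0x16 ⊕ 0x5B = 0x10.
P'[3]: 0x64 ⊕ 0xF0 ⊕ 0x29 = 0xBD.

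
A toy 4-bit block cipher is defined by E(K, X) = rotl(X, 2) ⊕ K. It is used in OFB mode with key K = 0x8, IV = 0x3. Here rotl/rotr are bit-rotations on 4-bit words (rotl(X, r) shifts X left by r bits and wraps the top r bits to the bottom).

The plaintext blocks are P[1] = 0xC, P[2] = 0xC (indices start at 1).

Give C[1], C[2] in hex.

OFB encryption: S_i = E(K, S_{i−1}) with S_{0} = IV; C_i = P_i ⊕ S_i.
C[1]: S = E(K, 0x3) = 0x4; 0xC ⊕ 0x4 = 0x8.
C[2]: S = E(K, 0x4) = 0x9; 0xC ⊕ 0x9 = 0x5.

C[1] = 0x8, C[2] = 0x5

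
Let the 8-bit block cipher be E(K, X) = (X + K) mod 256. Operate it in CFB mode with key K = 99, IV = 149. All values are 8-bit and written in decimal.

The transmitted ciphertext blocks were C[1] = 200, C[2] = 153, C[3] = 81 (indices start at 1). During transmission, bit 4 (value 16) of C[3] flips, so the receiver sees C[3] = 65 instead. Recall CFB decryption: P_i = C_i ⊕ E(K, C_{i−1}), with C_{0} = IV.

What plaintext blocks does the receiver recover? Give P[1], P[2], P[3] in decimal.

P[1] = 48, P[2] = 178, P[3] = 189

Only C[3] changed, to 65. In CFB, a change in C_i flips the same bit in P_i and garbles P_{i+1}. Decrypting the received ciphertext:
P[1]: E(K, 149) = 248; 200 ⊕ 248 = 48.
P[2]: E(K, 200) = 43; 153 ⊕ 43 = 178.
P[3]: E(K, 153) = 252; 65 ⊕ 252 = 189.
Blocks that differ from the original plaintext: P[3].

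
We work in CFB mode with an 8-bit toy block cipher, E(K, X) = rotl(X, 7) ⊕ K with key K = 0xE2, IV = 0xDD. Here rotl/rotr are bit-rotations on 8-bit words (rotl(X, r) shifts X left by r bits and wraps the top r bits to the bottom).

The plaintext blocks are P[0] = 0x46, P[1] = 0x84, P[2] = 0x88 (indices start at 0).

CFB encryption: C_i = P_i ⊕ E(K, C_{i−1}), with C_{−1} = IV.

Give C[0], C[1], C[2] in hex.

C[0]: E(K, 0xDD) = 0x0C; 0x46 ⊕ 0x0C = 0x4A.
C[1]: E(K, 0x4A) = 0xC7; 0x84 ⊕ 0xC7 = 0x43.
C[2]: E(K, 0x43) = 0x43; 0x88 ⊕ 0x43 = 0xCB.

C[0] = 0x4A, C[1] = 0x43, C[2] = 0xCB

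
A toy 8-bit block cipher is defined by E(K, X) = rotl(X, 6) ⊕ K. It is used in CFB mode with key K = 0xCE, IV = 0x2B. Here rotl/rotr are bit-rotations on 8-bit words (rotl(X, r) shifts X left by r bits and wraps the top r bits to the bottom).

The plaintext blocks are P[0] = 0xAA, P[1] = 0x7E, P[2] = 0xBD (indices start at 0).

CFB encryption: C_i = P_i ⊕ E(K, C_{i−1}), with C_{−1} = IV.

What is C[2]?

C[2] = 0xB5

C[0]: E(K, 0x2B) = 0x04; 0xAA ⊕ 0x04 = 0xAE.
C[1]: E(K, 0xAE) = 0x65; 0x7E ⊕ 0x65 = 0x1B.
C[2]: E(K, 0x1B) = 0x08; 0xBD ⊕ 0x08 = 0xB5.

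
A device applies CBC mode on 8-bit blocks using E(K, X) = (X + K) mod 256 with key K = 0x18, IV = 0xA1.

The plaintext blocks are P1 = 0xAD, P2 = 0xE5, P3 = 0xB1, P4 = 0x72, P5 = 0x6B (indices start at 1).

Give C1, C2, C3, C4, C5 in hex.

C1 = 0x24, C2 = 0xD9, C3 = 0x80, C4 = 0x0A, C5 = 0x79

CBC encryption: C_i = E(K, P_i ⊕ C_{i−1}), with C_{0} = IV.
C1: P1 ⊕ 0xA1 = 0x0C; E(K, 0x0C) = 0x24.
C2: P2 ⊕ 0x24 = 0xC1; E(K, 0xC1) = 0xD9.
C3: P3 ⊕ 0xD9 = 0x68; E(K, 0x68) = 0x80.
C4: P4 ⊕ 0x80 = 0xF2; E(K, 0xF2) = 0x0A.
C5: P5 ⊕ 0x0A = 0x61; E(K, 0x61) = 0x79.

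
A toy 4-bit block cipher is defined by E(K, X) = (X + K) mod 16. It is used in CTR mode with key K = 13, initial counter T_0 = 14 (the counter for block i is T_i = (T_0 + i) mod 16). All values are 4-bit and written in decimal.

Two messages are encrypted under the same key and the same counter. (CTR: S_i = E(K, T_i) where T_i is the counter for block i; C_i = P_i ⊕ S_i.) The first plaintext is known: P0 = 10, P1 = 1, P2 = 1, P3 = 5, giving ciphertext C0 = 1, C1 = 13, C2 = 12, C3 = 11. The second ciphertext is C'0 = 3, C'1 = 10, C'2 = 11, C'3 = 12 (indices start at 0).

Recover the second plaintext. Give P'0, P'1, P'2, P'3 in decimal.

In CTR with a reused counter, both messages share the same keystream S_i, so C_i ⊕ C'_i = P_i ⊕ P'_i and thus P'_i = P_i ⊕ C_i ⊕ C'_i.
P'0: 10 ⊕ 1 ⊕ 3 = 8.
P'1: 1 ⊕ 13 ⊕ 10 = 6.
P'2: 1 ⊕ 12 ⊕ 11 = 6.
P'3: 5 ⊕ 11 ⊕ 12 = 2.

P'0 = 8, P'1 = 6, P'2 = 6, P'3 = 2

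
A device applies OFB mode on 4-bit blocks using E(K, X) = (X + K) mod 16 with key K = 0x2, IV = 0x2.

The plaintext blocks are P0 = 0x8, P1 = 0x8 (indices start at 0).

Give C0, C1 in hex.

OFB encryption: S_i = E(K, S_{i−1}) with S_{−1} = IV; C_i = P_i ⊕ S_i.
C0: S = E(K, 0x2) = 0x4; 0x8 ⊕ 0x4 = 0xC.
C1: S = E(K, 0x4) = 0x6; 0x8 ⊕ 0x6 = 0xE.

C0 = 0xC, C1 = 0xE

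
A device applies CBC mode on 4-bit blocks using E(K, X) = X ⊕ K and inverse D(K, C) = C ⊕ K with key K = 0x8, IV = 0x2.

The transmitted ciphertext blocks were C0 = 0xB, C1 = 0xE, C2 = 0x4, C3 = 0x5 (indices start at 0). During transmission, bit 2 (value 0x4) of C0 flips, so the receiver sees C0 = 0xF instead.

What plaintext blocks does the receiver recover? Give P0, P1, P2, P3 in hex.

P0 = 0x5, P1 = 0x9, P2 = 0x2, P3 = 0x9

CBC decryption: P_i = D(K, C_i) ⊕ C_{i−1}, with C_{−1} = IV.
Only C0 changed, to 0xF. In CBC, a change in C_i garbles P_i and flips the same bit in P_{i+1}. Decrypting the received ciphertext:
P0: D(K, 0xF) = 0x7; 0x7 ⊕ 0x2 = 0x5.
P1: D(K, 0xE) = 0x6; 0x6 ⊕ 0xF = 0x9.
P2: D(K, 0x4) = 0xC; 0xC ⊕ 0xE = 0x2.
P3: D(K, 0x5) = 0xD; 0xD ⊕ 0x4 = 0x9.
Blocks that differ from the original plaintext: P0, P1.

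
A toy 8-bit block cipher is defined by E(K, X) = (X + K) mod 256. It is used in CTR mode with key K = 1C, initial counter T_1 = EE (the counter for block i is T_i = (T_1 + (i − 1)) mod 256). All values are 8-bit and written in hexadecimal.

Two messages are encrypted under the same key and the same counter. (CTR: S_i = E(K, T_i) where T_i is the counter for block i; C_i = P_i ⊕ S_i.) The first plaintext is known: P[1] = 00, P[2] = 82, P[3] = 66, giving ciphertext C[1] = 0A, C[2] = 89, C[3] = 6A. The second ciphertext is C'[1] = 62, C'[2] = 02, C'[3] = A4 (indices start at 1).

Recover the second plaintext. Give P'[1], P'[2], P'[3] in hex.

In CTR with a reused counter, both messages share the same keystream S_i, so C_i ⊕ C'_i = P_i ⊕ P'_i and thus P'_i = P_i ⊕ C_i ⊕ C'_i.
P'[1]: 00 ⊕ 0A ⊕ 62 = 68.
P'[2]: 82 ⊕ 89 ⊕ 02 = 09.
P'[3]: 66 ⊕ 6A ⊕ A4 = A8.

P'[1] = 68, P'[2] = 09, P'[3] = A8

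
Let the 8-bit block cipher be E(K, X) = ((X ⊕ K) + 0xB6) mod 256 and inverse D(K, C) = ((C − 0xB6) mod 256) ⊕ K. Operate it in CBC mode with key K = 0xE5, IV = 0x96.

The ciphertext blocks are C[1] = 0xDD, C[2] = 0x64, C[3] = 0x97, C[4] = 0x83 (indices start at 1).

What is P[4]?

P[4] = 0xBF

CBC decryption: P_i = D(K, C_i) ⊕ C_{i−1}, with C_{0} = IV.
P[4]: D(K, 0x83) = 0x28; 0x28 ⊕ 0x97 = 0xBF.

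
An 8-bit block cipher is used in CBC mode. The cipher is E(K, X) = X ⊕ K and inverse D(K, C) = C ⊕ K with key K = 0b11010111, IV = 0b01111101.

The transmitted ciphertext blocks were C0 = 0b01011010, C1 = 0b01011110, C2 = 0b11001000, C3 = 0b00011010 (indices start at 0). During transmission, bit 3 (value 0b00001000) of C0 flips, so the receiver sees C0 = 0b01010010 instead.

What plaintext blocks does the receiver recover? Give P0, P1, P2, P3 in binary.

P0 = 0b11111000, P1 = 0b11011011, P2 = 0b01000001, P3 = 0b00000101

CBC decryption: P_i = D(K, C_i) ⊕ C_{i−1}, with C_{−1} = IV.
Only C0 changed, to 0b01010010. In CBC, a change in C_i garbles P_i and flips the same bit in P_{i+1}. Decrypting the received ciphertext:
P0: D(K, 0b01010010) = 0b10000101; 0b10000101 ⊕ 0b01111101 = 0b11111000.
P1: D(K, 0b01011110) = 0b10001001; 0b10001001 ⊕ 0b01010010 = 0b11011011.
P2: D(K, 0b11001000) = 0b00011111; 0b00011111 ⊕ 0b01011110 = 0b01000001.
P3: D(K, 0b00011010) = 0b11001101; 0b11001101 ⊕ 0b11001000 = 0b00000101.
Blocks that differ from the original plaintext: P0, P1.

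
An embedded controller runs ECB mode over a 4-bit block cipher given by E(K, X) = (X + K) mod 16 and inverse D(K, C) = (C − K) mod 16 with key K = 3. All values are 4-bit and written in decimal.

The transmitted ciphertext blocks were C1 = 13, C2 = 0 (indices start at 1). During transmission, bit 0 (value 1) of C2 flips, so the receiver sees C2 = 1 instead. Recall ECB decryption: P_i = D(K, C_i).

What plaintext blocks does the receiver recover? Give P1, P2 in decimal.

Only C2 changed, to 1. In ECB, a change in C_i affects only P_i. Decrypting the received ciphertext:
P1: D(K, 13) = 10.
P2: D(K, 1) = 14.
Blocks that differ from the original plaintext: P2.

P1 = 10, P2 = 14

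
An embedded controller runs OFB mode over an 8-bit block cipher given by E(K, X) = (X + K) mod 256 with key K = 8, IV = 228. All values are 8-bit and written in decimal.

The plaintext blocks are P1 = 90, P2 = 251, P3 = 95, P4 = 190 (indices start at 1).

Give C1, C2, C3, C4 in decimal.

C1 = 182, C2 = 15, C3 = 163, C4 = 186

OFB encryption: S_i = E(K, S_{i−1}) with S_{0} = IV; C_i = P_i ⊕ S_i.
C1: S = E(K, 228) = 236; 90 ⊕ 236 = 182.
C2: S = E(K, 236) = 244; 251 ⊕ 244 = 15.
C3: S = E(K, 244) = 252; 95 ⊕ 252 = 163.
C4: S = E(K, 252) = 4; 190 ⊕ 4 = 186.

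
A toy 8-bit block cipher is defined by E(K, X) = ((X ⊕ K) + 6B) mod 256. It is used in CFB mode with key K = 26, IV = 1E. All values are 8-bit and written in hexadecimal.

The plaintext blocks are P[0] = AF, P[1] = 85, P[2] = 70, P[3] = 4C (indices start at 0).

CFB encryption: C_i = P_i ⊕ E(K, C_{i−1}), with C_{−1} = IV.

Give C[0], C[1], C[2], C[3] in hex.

C[0] = 0C, C[1] = 10, C[2] = D1, C[3] = 2E

C[0]: E(K, 1E) = A3; AF ⊕ A3 = 0C.
C[1]: E(K, 0C) = 95; 85 ⊕ 95 = 10.
C[2]: E(K, 10) = A1; 70 ⊕ A1 = D1.
C[3]: E(K, D1) = 62; 4C ⊕ 62 = 2E.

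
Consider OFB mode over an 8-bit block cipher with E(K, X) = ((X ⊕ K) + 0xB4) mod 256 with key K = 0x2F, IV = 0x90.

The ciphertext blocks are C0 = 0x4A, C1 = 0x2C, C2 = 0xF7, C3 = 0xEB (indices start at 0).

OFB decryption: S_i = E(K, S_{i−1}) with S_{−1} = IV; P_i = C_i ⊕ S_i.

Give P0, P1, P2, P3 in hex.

P0 = 0x39, P1 = 0x3C, P2 = 0x04, P3 = 0x7B

P0: S = E(K, 0x90) = 0x73; 0x4A ⊕ 0x73 = 0x39.
P1: S = E(K, 0x73) = 0x10; 0x2C ⊕ 0x10 = 0x3C.
P2: S = E(K, 0x10) = 0xF3; 0xF7 ⊕ 0xF3 = 0x04.
P3: S = E(K, 0xF3) = 0x90; 0xEB ⊕ 0x90 = 0x7B.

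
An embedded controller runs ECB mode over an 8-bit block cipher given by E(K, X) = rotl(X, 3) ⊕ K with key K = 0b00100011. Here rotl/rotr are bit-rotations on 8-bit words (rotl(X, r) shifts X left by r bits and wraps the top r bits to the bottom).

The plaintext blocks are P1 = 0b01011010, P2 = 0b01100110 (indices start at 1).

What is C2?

C2 = 0b00010000

ECB encryption: C_i = E(K, P_i).
C2: E(K, 0b01100110) = 0b00010000.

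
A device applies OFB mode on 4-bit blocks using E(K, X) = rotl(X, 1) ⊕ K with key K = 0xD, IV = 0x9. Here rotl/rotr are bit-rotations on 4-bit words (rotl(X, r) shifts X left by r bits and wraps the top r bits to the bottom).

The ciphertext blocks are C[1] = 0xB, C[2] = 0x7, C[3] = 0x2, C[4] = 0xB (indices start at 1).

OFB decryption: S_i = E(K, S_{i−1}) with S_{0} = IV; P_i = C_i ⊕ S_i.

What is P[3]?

P[1]: S = E(K, 0x9) = 0xE; 0xB ⊕ 0xE = 0x5.
P[2]: S = E(K, 0xE) = 0x0; 0x7 ⊕ 0x0 = 0x7.
P[3]: S = E(K, 0x0) = 0xD; 0x2 ⊕ 0xD = 0xF.

P[3] = 0xF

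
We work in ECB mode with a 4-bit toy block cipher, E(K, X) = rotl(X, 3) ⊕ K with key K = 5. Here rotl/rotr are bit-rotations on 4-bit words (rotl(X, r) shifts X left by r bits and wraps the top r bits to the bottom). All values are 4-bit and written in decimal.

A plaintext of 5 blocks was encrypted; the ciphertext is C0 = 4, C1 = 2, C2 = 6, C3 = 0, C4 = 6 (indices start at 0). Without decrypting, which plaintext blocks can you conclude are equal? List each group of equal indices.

P2 = P4

ECB encrypts each block independently with the same key, so equal ciphertext blocks imply equal plaintext blocks.
C2 = C4 = 6, so P2 = P4.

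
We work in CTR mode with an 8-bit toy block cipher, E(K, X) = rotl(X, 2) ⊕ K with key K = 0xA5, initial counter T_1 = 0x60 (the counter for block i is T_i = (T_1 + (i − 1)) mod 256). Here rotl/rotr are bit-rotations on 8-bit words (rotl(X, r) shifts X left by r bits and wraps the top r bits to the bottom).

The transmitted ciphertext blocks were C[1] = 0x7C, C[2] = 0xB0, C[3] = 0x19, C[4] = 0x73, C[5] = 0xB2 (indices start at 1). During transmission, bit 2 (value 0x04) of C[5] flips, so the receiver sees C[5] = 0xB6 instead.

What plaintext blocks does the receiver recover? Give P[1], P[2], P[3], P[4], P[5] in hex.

CTR decryption: S_i = E(K, T_i) where T_i is the counter for block i; P_i = C_i ⊕ S_i.
Only C[5] changed, to 0xB6. In CTR, a change in C_i flips the same bit in P_i only; the keystream is unaffected. Decrypting the received ciphertext:
P[1]: T = 0x60, S = E(K, T) = 0x24; 0x7C ⊕ 0x24 = 0x58.
P[2]: T = 0x61, S = E(K, T) = 0x20; 0xB0 ⊕ 0x20 = 0x90.
P[3]: T = 0x62, S = E(K, T) = 0x2C; 0x19 ⊕ 0x2C = 0x35.
P[4]: T = 0x63, S = E(K, T) = 0x28; 0x73 ⊕ 0x28 = 0x5B.
P[5]: T = 0x64, S = E(K, T) = 0x34; 0xB6 ⊕ 0x34 = 0x82.
Blocks that differ from the original plaintext: P[5].

P[1] = 0x58, P[2] = 0x90, P[3] = 0x35, P[4] = 0x5B, P[5] = 0x82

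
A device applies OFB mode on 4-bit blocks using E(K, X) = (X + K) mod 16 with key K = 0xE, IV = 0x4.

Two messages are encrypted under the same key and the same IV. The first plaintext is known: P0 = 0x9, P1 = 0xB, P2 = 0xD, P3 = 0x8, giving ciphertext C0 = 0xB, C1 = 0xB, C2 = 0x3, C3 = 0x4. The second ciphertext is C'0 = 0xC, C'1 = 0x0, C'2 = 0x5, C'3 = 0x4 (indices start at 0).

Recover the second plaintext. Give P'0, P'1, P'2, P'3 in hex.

P'0 = 0xE, P'1 = 0x0, P'2 = 0xB, P'3 = 0x8

In OFB with a reused IV, both messages share the same keystream S_i, so C_i ⊕ C'_i = P_i ⊕ P'_i and thus P'_i = P_i ⊕ C_i ⊕ C'_i.
P'0: 0x9 ⊕ 0xB ⊕ 0xC = 0xE.
P'1: 0xB ⊕ 0xB ⊕ 0x0 = 0x0.
P'2: 0xD ⊕ 0x3 ⊕ 0x5 = 0xB.
P'3: 0x8 ⊕ 0x4 ⊕ 0x4 = 0x8.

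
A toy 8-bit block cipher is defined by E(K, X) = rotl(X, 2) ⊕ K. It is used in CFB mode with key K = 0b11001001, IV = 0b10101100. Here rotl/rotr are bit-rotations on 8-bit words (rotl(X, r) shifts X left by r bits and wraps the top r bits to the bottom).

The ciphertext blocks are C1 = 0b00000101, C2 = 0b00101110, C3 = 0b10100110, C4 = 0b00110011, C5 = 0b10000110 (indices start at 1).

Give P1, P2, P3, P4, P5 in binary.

CFB decryption: P_i = C_i ⊕ E(K, C_{i−1}), with C_{0} = IV.
P1: E(K, 0b10101100) = 0b01111011; 0b00000101 ⊕ 0b01111011 = 0b01111110.
P2: E(K, 0b00000101) = 0b11011101; 0b00101110 ⊕ 0b11011101 = 0b11110011.
P3: E(K, 0b00101110) = 0b01110001; 0b10100110 ⊕ 0b01110001 = 0b11010111.
P4: E(K, 0b10100110) = 0b01010011; 0b00110011 ⊕ 0b01010011 = 0b01100000.
P5: E(K, 0b00110011) = 0b00000101; 0b10000110 ⊕ 0b00000101 = 0b10000011.

P1 = 0b01111110, P2 = 0b11110011, P3 = 0b11010111, P4 = 0b01100000, P5 = 0b10000011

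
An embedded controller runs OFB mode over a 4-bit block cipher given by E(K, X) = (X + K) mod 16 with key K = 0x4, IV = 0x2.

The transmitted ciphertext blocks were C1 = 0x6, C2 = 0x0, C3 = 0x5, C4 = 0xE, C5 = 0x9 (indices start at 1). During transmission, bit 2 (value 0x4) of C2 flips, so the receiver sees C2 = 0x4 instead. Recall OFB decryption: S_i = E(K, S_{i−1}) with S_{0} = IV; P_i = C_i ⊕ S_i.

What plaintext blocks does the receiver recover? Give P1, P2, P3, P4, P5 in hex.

P1 = 0x0, P2 = 0xE, P3 = 0xB, P4 = 0xC, P5 = 0xF

Only C2 changed, to 0x4. In OFB, a change in C_i flips the same bit in P_i only; the keystream is unaffected. Decrypting the received ciphertext:
P1: S = E(K, 0x2) = 0x6; 0x6 ⊕ 0x6 = 0x0.
P2: S = E(K, 0x6) = 0xA; 0x4 ⊕ 0xA = 0xE.
P3: S = E(K, 0xA) = 0xE; 0x5 ⊕ 0xE = 0xB.
P4: S = E(K, 0xE) = 0x2; 0xE ⊕ 0x2 = 0xC.
P5: S = E(K, 0x2) = 0x6; 0x9 ⊕ 0x6 = 0xF.
Blocks that differ from the original plaintext: P2.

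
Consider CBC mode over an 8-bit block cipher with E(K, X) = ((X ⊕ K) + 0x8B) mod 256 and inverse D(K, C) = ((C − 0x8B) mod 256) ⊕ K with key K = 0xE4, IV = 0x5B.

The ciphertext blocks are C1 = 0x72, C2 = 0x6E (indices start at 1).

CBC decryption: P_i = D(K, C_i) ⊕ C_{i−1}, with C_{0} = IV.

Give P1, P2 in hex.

P1: D(K, 0x72) = 0x03; 0x03 ⊕ 0x5B = 0x58.
P2: D(K, 0x6E) = 0x07; 0x07 ⊕ 0x72 = 0x75.

P1 = 0x58, P2 = 0x75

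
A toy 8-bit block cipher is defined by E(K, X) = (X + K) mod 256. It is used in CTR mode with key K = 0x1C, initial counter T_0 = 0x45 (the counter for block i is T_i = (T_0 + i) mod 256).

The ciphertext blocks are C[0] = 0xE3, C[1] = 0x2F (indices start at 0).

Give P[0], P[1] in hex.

CTR decryption: S_i = E(K, T_i) where T_i is the counter for block i; P_i = C_i ⊕ S_i.
P[0]: T = 0x45, S = E(K, T) = 0x61; 0xE3 ⊕ 0x61 = 0x82.
P[1]: T = 0x46, S = E(K, T) = 0x62; 0x2F ⊕ 0x62 = 0x4D.

P[0] = 0x82, P[1] = 0x4D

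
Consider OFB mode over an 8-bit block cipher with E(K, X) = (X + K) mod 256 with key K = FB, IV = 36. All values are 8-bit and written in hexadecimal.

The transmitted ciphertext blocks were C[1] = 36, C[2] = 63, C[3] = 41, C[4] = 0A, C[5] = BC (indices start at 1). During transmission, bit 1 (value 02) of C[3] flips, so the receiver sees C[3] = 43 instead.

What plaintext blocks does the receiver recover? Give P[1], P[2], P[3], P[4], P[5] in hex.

OFB decryption: S_i = E(K, S_{i−1}) with S_{0} = IV; P_i = C_i ⊕ S_i.
Only C[3] changed, to 43. In OFB, a change in C_i flips the same bit in P_i only; the keystream is unaffected. Decrypting the received ciphertext:
P[1]: S = E(K, 36) = 31; 36 ⊕ 31 = 07.
P[2]: S = E(K, 31) = 2C; 63 ⊕ 2C = 4F.
P[3]: S = E(K, 2C) = 27; 43 ⊕ 27 = 64.
P[4]: S = E(K, 27) = 22; 0A ⊕ 22 = 28.
P[5]: S = E(K, 22) = 1D; BC ⊕ 1D = A1.
Blocks that differ from the original plaintext: P[3].

P[1] = 07, P[2] = 4F, P[3] = 64, P[4] = 28, P[5] = A1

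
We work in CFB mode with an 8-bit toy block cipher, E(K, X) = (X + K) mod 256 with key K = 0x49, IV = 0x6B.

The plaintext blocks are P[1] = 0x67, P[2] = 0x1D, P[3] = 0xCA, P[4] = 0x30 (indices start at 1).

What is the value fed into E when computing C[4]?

0x80

CFB encryption: C_i = P_i ⊕ E(K, C_{i−1}), with C_{0} = IV.
C[1]: E(K, 0x6B) = 0xB4; 0x67 ⊕ 0xB4 = 0xD3.
C[2]: E(K, 0xD3) = 0x1C; 0x1D ⊕ 0x1C = 0x01.
C[3]: E(K, 0x01) = 0x4A; 0xCA ⊕ 0x4A = 0x80.
C[4]: E(K, 0x80) = 0xC9; 0x30 ⊕ 0xC9 = 0xF9.
So the input to E for block [4] is 0x80.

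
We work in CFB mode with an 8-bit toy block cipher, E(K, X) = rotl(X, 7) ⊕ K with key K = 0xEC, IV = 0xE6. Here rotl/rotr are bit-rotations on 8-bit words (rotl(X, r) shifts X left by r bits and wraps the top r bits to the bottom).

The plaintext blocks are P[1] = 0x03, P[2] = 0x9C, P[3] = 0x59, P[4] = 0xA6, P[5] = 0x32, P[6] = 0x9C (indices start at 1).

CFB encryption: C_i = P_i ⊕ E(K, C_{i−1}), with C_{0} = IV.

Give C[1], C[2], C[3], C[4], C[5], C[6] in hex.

C[1] = 0x9C, C[2] = 0x3E, C[3] = 0xAA, C[4] = 0x1F, C[5] = 0x51, C[6] = 0xD8

C[1]: E(K, 0xE6) = 0x9F; 0x03 ⊕ 0x9F = 0x9C.
C[2]: E(K, 0x9C) = 0xA2; 0x9C ⊕ 0xA2 = 0x3E.
C[3]: E(K, 0x3E) = 0xF3; 0x59 ⊕ 0xF3 = 0xAA.
C[4]: E(K, 0xAA) = 0xB9; 0xA6 ⊕ 0xB9 = 0x1F.
C[5]: E(K, 0x1F) = 0x63; 0x32 ⊕ 0x63 = 0x51.
C[6]: E(K, 0x51) = 0x44; 0x9C ⊕ 0x44 = 0xD8.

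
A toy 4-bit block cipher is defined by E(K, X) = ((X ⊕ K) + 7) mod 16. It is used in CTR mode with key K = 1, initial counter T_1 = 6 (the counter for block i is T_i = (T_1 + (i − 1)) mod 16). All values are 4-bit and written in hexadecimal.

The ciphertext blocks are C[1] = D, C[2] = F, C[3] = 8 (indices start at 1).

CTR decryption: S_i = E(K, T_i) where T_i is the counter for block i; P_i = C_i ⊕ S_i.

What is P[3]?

P[3]: T = 8, S = E(K, T) = 0; 8 ⊕ 0 = 8.

P[3] = 8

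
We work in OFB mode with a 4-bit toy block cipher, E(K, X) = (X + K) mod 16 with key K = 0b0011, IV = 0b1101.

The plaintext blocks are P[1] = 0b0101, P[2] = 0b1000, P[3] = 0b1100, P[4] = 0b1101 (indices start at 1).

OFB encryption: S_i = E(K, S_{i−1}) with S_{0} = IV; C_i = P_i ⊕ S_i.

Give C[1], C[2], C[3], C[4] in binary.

C[1] = 0b0101, C[2] = 0b1011, C[3] = 0b1010, C[4] = 0b0100

C[1]: S = E(K, 0b1101) = 0b0000; 0b0101 ⊕ 0b0000 = 0b0101.
C[2]: S = E(K, 0b0000) = 0b0011; 0b1000 ⊕ 0b0011 = 0b1011.
C[3]: S = E(K, 0b0011) = 0b0110; 0b1100 ⊕ 0b0110 = 0b1010.
C[4]: S = E(K, 0b0110) = 0b1001; 0b1101 ⊕ 0b1001 = 0b0100.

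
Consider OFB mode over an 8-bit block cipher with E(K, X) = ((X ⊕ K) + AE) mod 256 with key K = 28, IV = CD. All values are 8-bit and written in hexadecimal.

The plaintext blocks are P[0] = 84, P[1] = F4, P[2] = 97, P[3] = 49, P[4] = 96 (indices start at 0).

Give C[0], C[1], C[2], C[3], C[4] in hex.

OFB encryption: S_i = E(K, S_{i−1}) with S_{−1} = IV; C_i = P_i ⊕ S_i.
C[0]: S = E(K, CD) = 93; 84 ⊕ 93 = 17.
C[1]: S = E(K, 93) = 69; F4 ⊕ 69 = 9D.
C[2]: S = E(K, 69) = EF; 97 ⊕ EF = 78.
C[3]: S = E(K, EF) = 75; 49 ⊕ 75 = 3C.
C[4]: S = E(K, 75) = 0B; 96 ⊕ 0B = 9D.

C[0] = 17, C[1] = 9D, C[2] = 78, C[3] = 3C, C[4] = 9D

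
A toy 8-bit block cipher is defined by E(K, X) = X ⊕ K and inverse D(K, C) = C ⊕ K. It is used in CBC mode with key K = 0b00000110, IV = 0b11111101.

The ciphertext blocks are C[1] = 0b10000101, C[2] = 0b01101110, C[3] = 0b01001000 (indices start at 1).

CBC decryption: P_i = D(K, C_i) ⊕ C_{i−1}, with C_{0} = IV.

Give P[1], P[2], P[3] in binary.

P[1] = 0b01111110, P[2] = 0b11101101, P[3] = 0b00100000

P[1]: D(K, 0b10000101) = 0b10000011; 0b10000011 ⊕ 0b11111101 = 0b01111110.
P[2]: D(K, 0b01101110) = 0b01101000; 0b01101000 ⊕ 0b10000101 = 0b11101101.
P[3]: D(K, 0b01001000) = 0b01001110; 0b01001110 ⊕ 0b01101110 = 0b00100000.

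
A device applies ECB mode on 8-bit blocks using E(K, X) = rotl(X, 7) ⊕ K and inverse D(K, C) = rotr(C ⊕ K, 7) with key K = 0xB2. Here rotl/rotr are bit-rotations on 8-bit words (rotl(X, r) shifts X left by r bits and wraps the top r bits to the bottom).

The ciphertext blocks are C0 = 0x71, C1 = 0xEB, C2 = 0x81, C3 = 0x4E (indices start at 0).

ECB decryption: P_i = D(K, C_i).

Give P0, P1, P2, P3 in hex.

P0 = 0x87, P1 = 0xB2, P2 = 0x66, P3 = 0xF9

P0: D(K, 0x71) = 0x87.
P1: D(K, 0xEB) = 0xB2.
P2: D(K, 0x81) = 0x66.
P3: D(K, 0x4E) = 0xF9.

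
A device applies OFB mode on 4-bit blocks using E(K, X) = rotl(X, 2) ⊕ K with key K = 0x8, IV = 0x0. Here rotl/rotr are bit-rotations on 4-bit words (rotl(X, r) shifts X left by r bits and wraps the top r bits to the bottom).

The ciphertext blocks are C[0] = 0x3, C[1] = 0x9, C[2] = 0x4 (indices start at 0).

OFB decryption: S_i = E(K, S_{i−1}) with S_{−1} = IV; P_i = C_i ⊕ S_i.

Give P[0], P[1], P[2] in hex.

P[0]: S = E(K, 0x0) = 0x8; 0x3 ⊕ 0x8 = 0xB.
P[1]: S = E(K, 0x8) = 0xA; 0x9 ⊕ 0xA = 0x3.
P[2]: S = E(K, 0xA) = 0x2; 0x4 ⊕ 0x2 = 0x6.

P[0] = 0xB, P[1] = 0x3, P[2] = 0x6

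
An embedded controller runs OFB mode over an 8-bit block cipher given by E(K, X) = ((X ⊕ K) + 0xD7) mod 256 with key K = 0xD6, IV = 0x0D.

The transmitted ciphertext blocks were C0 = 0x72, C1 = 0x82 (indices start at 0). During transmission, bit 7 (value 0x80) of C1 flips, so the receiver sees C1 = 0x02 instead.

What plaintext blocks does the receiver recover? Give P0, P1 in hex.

P0 = 0xC0, P1 = 0x39

OFB decryption: S_i = E(K, S_{i−1}) with S_{−1} = IV; P_i = C_i ⊕ S_i.
Only C1 changed, to 0x02. In OFB, a change in C_i flips the same bit in P_i only; the keystream is unaffected. Decrypting the received ciphertext:
P0: S = E(K, 0x0D) = 0xB2; 0x72 ⊕ 0xB2 = 0xC0.
P1: S = E(K, 0xB2) = 0x3B; 0x02 ⊕ 0x3B = 0x39.
Blocks that differ from the original plaintext: P1.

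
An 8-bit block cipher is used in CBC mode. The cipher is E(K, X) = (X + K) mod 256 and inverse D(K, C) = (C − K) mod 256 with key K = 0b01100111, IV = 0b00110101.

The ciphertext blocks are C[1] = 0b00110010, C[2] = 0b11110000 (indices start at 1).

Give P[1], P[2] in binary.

CBC decryption: P_i = D(K, C_i) ⊕ C_{i−1}, with C_{0} = IV.
P[1]: D(K, 0b00110010) = 0b11001011; 0b11001011 ⊕ 0b00110101 = 0b11111110.
P[2]: D(K, 0b11110000) = 0b10001001; 0b10001001 ⊕ 0b00110010 = 0b10111011.

P[1] = 0b11111110, P[2] = 0b10111011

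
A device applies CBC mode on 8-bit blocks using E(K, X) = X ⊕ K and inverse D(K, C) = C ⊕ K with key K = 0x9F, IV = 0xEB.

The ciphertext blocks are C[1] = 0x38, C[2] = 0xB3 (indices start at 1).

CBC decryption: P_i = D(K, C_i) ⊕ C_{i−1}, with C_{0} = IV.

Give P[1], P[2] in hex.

P[1] = 0x4C, P[2] = 0x14

P[1]: D(K, 0x38) = 0xA7; 0xA7 ⊕ 0xEB = 0x4C.
P[2]: D(K, 0xB3) = 0x2C; 0x2C ⊕ 0x38 = 0x14.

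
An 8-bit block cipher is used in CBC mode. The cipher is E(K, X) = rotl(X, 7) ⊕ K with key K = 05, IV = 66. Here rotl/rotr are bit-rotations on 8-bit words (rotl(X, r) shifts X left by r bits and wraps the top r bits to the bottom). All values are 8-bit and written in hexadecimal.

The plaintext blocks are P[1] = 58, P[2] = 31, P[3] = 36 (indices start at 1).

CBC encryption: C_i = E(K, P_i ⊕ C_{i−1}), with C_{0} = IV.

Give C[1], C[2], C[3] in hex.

C[1]: P[1] ⊕ 66 = 3E; E(K, 3E) = 1A.
C[2]: P[2] ⊕ 1A = 2B; E(K, 2B) = 90.
C[3]: P[3] ⊕ 90 = A6; E(K, A6) = 56.

C[1] = 1A, C[2] = 90, C[3] = 56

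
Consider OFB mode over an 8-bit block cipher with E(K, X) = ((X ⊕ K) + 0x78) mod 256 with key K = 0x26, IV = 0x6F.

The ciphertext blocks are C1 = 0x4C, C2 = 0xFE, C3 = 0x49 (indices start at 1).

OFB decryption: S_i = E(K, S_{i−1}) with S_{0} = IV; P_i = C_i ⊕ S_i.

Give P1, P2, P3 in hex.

P1 = 0x8D, P2 = 0xA1, P3 = 0xB8

P1: S = E(K, 0x6F) = 0xC1; 0x4C ⊕ 0xC1 = 0x8D.
P2: S = E(K, 0xC1) = 0x5F; 0xFE ⊕ 0x5F = 0xA1.
P3: S = E(K, 0x5F) = 0xF1; 0x49 ⊕ 0xF1 = 0xB8.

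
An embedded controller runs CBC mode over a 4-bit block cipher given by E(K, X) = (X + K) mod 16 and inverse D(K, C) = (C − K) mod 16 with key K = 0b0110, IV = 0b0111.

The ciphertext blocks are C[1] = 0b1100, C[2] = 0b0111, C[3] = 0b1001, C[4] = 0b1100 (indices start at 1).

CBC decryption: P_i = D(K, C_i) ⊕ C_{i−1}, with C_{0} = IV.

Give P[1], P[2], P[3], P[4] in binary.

P[1]: D(K, 0b1100) = 0b0110; 0b0110 ⊕ 0b0111 = 0b0001.
P[2]: D(K, 0b0111) = 0b0001; 0b0001 ⊕ 0b1100 = 0b1101.
P[3]: D(K, 0b1001) = 0b0011; 0b0011 ⊕ 0b0111 = 0b0100.
P[4]: D(K, 0b1100) = 0b0110; 0b0110 ⊕ 0b1001 = 0b1111.

P[1] = 0b0001, P[2] = 0b1101, P[3] = 0b0100, P[4] = 0b1111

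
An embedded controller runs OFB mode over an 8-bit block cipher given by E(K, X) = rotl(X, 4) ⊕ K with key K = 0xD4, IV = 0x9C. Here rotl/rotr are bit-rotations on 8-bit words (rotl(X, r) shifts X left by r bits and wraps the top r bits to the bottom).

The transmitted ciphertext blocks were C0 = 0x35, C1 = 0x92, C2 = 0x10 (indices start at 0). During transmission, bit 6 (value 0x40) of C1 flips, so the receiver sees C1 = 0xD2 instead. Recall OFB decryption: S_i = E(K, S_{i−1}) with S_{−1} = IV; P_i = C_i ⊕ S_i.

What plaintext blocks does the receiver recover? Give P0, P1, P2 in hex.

P0 = 0x28, P1 = 0xD7, P2 = 0x94

Only C1 changed, to 0xD2. In OFB, a change in C_i flips the same bit in P_i only; the keystream is unaffected. Decrypting the received ciphertext:
P0: S = E(K, 0x9C) = 0x1D; 0x35 ⊕ 0x1D = 0x28.
P1: S = E(K, 0x1D) = 0x05; 0xD2 ⊕ 0x05 = 0xD7.
P2: S = E(K, 0x05) = 0x84; 0x10 ⊕ 0x84 = 0x94.
Blocks that differ from the original plaintext: P1.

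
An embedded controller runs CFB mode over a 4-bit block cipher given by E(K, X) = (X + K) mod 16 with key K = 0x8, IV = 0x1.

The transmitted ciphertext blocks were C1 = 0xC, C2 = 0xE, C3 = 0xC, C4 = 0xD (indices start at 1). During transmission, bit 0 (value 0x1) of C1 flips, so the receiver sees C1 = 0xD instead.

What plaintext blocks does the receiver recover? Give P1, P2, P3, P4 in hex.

P1 = 0x4, P2 = 0xB, P3 = 0xA, P4 = 0x9

CFB decryption: P_i = C_i ⊕ E(K, C_{i−1}), with C_{0} = IV.
Only C1 changed, to 0xD. In CFB, a change in C_i flips the same bit in P_i and garbles P_{i+1}. Decrypting the received ciphertext:
P1: E(K, 0x1) = 0x9; 0xD ⊕ 0x9 = 0x4.
P2: E(K, 0xD) = 0x5; 0xE ⊕ 0x5 = 0xB.
P3: E(K, 0xE) = 0x6; 0xC ⊕ 0x6 = 0xA.
P4: E(K, 0xC) = 0x4; 0xD ⊕ 0x4 = 0x9.
Blocks that differ from the original plaintext: P1, P2.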